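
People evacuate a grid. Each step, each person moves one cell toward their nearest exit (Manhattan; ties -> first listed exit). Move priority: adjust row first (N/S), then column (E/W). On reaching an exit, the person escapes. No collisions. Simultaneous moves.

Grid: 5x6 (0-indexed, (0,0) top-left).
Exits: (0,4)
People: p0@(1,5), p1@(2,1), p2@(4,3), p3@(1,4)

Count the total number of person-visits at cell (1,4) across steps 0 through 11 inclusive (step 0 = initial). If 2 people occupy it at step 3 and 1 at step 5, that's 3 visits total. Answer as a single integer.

Step 0: p0@(1,5) p1@(2,1) p2@(4,3) p3@(1,4) -> at (1,4): 1 [p3], cum=1
Step 1: p0@(0,5) p1@(1,1) p2@(3,3) p3@ESC -> at (1,4): 0 [-], cum=1
Step 2: p0@ESC p1@(0,1) p2@(2,3) p3@ESC -> at (1,4): 0 [-], cum=1
Step 3: p0@ESC p1@(0,2) p2@(1,3) p3@ESC -> at (1,4): 0 [-], cum=1
Step 4: p0@ESC p1@(0,3) p2@(0,3) p3@ESC -> at (1,4): 0 [-], cum=1
Step 5: p0@ESC p1@ESC p2@ESC p3@ESC -> at (1,4): 0 [-], cum=1
Total visits = 1

Answer: 1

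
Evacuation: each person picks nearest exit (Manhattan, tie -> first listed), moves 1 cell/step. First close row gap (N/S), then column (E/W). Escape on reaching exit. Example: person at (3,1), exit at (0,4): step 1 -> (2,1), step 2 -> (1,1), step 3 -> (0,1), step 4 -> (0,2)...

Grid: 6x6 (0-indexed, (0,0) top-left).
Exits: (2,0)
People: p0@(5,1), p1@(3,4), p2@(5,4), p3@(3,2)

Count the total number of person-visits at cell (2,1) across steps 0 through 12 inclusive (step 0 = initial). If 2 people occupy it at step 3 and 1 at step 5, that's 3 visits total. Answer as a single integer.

Step 0: p0@(5,1) p1@(3,4) p2@(5,4) p3@(3,2) -> at (2,1): 0 [-], cum=0
Step 1: p0@(4,1) p1@(2,4) p2@(4,4) p3@(2,2) -> at (2,1): 0 [-], cum=0
Step 2: p0@(3,1) p1@(2,3) p2@(3,4) p3@(2,1) -> at (2,1): 1 [p3], cum=1
Step 3: p0@(2,1) p1@(2,2) p2@(2,4) p3@ESC -> at (2,1): 1 [p0], cum=2
Step 4: p0@ESC p1@(2,1) p2@(2,3) p3@ESC -> at (2,1): 1 [p1], cum=3
Step 5: p0@ESC p1@ESC p2@(2,2) p3@ESC -> at (2,1): 0 [-], cum=3
Step 6: p0@ESC p1@ESC p2@(2,1) p3@ESC -> at (2,1): 1 [p2], cum=4
Step 7: p0@ESC p1@ESC p2@ESC p3@ESC -> at (2,1): 0 [-], cum=4
Total visits = 4

Answer: 4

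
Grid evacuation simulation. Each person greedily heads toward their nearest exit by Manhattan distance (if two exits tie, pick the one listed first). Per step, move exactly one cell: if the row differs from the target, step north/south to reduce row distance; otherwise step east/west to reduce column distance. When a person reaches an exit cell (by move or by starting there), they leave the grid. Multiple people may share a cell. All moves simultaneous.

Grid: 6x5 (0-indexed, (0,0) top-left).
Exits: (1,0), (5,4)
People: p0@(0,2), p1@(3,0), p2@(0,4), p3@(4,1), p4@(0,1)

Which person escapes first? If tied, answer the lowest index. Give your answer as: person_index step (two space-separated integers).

Answer: 1 2

Derivation:
Step 1: p0:(0,2)->(1,2) | p1:(3,0)->(2,0) | p2:(0,4)->(1,4) | p3:(4,1)->(3,1) | p4:(0,1)->(1,1)
Step 2: p0:(1,2)->(1,1) | p1:(2,0)->(1,0)->EXIT | p2:(1,4)->(1,3) | p3:(3,1)->(2,1) | p4:(1,1)->(1,0)->EXIT
Step 3: p0:(1,1)->(1,0)->EXIT | p1:escaped | p2:(1,3)->(1,2) | p3:(2,1)->(1,1) | p4:escaped
Step 4: p0:escaped | p1:escaped | p2:(1,2)->(1,1) | p3:(1,1)->(1,0)->EXIT | p4:escaped
Step 5: p0:escaped | p1:escaped | p2:(1,1)->(1,0)->EXIT | p3:escaped | p4:escaped
Exit steps: [3, 2, 5, 4, 2]
First to escape: p1 at step 2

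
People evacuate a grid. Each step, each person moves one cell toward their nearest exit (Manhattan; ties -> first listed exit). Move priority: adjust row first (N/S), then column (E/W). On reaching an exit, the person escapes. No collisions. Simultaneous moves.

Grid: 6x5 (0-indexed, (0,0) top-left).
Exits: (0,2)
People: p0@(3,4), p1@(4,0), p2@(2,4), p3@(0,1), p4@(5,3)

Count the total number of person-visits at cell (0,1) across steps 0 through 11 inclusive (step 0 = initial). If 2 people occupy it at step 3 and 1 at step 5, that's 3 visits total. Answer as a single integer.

Answer: 2

Derivation:
Step 0: p0@(3,4) p1@(4,0) p2@(2,4) p3@(0,1) p4@(5,3) -> at (0,1): 1 [p3], cum=1
Step 1: p0@(2,4) p1@(3,0) p2@(1,4) p3@ESC p4@(4,3) -> at (0,1): 0 [-], cum=1
Step 2: p0@(1,4) p1@(2,0) p2@(0,4) p3@ESC p4@(3,3) -> at (0,1): 0 [-], cum=1
Step 3: p0@(0,4) p1@(1,0) p2@(0,3) p3@ESC p4@(2,3) -> at (0,1): 0 [-], cum=1
Step 4: p0@(0,3) p1@(0,0) p2@ESC p3@ESC p4@(1,3) -> at (0,1): 0 [-], cum=1
Step 5: p0@ESC p1@(0,1) p2@ESC p3@ESC p4@(0,3) -> at (0,1): 1 [p1], cum=2
Step 6: p0@ESC p1@ESC p2@ESC p3@ESC p4@ESC -> at (0,1): 0 [-], cum=2
Total visits = 2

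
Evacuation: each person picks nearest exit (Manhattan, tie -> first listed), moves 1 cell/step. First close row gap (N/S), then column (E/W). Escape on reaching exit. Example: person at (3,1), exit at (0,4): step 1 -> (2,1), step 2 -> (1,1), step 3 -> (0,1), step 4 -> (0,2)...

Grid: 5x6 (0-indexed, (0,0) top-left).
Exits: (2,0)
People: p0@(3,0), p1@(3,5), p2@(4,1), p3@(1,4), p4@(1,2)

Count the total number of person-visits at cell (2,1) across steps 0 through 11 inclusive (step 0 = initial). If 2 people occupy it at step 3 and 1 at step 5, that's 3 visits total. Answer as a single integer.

Answer: 4

Derivation:
Step 0: p0@(3,0) p1@(3,5) p2@(4,1) p3@(1,4) p4@(1,2) -> at (2,1): 0 [-], cum=0
Step 1: p0@ESC p1@(2,5) p2@(3,1) p3@(2,4) p4@(2,2) -> at (2,1): 0 [-], cum=0
Step 2: p0@ESC p1@(2,4) p2@(2,1) p3@(2,3) p4@(2,1) -> at (2,1): 2 [p2,p4], cum=2
Step 3: p0@ESC p1@(2,3) p2@ESC p3@(2,2) p4@ESC -> at (2,1): 0 [-], cum=2
Step 4: p0@ESC p1@(2,2) p2@ESC p3@(2,1) p4@ESC -> at (2,1): 1 [p3], cum=3
Step 5: p0@ESC p1@(2,1) p2@ESC p3@ESC p4@ESC -> at (2,1): 1 [p1], cum=4
Step 6: p0@ESC p1@ESC p2@ESC p3@ESC p4@ESC -> at (2,1): 0 [-], cum=4
Total visits = 4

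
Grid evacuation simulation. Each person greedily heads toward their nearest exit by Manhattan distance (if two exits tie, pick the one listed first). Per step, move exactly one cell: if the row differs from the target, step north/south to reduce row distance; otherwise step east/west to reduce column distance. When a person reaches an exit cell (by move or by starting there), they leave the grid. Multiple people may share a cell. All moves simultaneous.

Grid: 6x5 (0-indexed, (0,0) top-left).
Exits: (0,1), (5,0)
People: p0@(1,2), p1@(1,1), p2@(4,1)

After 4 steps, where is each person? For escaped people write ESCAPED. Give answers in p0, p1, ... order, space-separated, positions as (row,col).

Step 1: p0:(1,2)->(0,2) | p1:(1,1)->(0,1)->EXIT | p2:(4,1)->(5,1)
Step 2: p0:(0,2)->(0,1)->EXIT | p1:escaped | p2:(5,1)->(5,0)->EXIT

ESCAPED ESCAPED ESCAPED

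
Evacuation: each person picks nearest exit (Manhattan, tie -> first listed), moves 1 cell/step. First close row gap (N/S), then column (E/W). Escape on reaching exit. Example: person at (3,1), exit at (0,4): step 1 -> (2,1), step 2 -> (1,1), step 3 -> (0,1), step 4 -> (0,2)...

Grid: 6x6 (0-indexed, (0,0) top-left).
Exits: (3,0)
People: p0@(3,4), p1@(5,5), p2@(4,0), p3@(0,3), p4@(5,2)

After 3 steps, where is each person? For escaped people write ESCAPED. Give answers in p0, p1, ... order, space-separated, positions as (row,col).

Step 1: p0:(3,4)->(3,3) | p1:(5,5)->(4,5) | p2:(4,0)->(3,0)->EXIT | p3:(0,3)->(1,3) | p4:(5,2)->(4,2)
Step 2: p0:(3,3)->(3,2) | p1:(4,5)->(3,5) | p2:escaped | p3:(1,3)->(2,3) | p4:(4,2)->(3,2)
Step 3: p0:(3,2)->(3,1) | p1:(3,5)->(3,4) | p2:escaped | p3:(2,3)->(3,3) | p4:(3,2)->(3,1)

(3,1) (3,4) ESCAPED (3,3) (3,1)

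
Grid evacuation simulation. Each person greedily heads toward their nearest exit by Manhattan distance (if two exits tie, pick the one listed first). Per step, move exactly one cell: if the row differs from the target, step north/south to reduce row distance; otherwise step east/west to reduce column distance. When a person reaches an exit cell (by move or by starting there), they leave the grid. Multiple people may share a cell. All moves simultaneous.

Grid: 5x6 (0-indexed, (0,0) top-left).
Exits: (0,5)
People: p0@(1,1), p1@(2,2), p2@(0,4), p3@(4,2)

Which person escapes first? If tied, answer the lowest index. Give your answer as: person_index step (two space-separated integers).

Answer: 2 1

Derivation:
Step 1: p0:(1,1)->(0,1) | p1:(2,2)->(1,2) | p2:(0,4)->(0,5)->EXIT | p3:(4,2)->(3,2)
Step 2: p0:(0,1)->(0,2) | p1:(1,2)->(0,2) | p2:escaped | p3:(3,2)->(2,2)
Step 3: p0:(0,2)->(0,3) | p1:(0,2)->(0,3) | p2:escaped | p3:(2,2)->(1,2)
Step 4: p0:(0,3)->(0,4) | p1:(0,3)->(0,4) | p2:escaped | p3:(1,2)->(0,2)
Step 5: p0:(0,4)->(0,5)->EXIT | p1:(0,4)->(0,5)->EXIT | p2:escaped | p3:(0,2)->(0,3)
Step 6: p0:escaped | p1:escaped | p2:escaped | p3:(0,3)->(0,4)
Step 7: p0:escaped | p1:escaped | p2:escaped | p3:(0,4)->(0,5)->EXIT
Exit steps: [5, 5, 1, 7]
First to escape: p2 at step 1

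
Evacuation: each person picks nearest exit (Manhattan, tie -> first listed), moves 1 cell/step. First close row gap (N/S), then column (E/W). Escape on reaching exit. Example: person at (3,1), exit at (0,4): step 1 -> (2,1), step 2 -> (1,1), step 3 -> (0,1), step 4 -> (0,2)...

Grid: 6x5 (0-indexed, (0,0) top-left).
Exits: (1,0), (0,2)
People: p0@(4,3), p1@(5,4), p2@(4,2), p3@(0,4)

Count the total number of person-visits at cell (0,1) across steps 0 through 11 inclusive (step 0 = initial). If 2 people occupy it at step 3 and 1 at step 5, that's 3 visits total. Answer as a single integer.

Step 0: p0@(4,3) p1@(5,4) p2@(4,2) p3@(0,4) -> at (0,1): 0 [-], cum=0
Step 1: p0@(3,3) p1@(4,4) p2@(3,2) p3@(0,3) -> at (0,1): 0 [-], cum=0
Step 2: p0@(2,3) p1@(3,4) p2@(2,2) p3@ESC -> at (0,1): 0 [-], cum=0
Step 3: p0@(1,3) p1@(2,4) p2@(1,2) p3@ESC -> at (0,1): 0 [-], cum=0
Step 4: p0@(0,3) p1@(1,4) p2@ESC p3@ESC -> at (0,1): 0 [-], cum=0
Step 5: p0@ESC p1@(0,4) p2@ESC p3@ESC -> at (0,1): 0 [-], cum=0
Step 6: p0@ESC p1@(0,3) p2@ESC p3@ESC -> at (0,1): 0 [-], cum=0
Step 7: p0@ESC p1@ESC p2@ESC p3@ESC -> at (0,1): 0 [-], cum=0
Total visits = 0

Answer: 0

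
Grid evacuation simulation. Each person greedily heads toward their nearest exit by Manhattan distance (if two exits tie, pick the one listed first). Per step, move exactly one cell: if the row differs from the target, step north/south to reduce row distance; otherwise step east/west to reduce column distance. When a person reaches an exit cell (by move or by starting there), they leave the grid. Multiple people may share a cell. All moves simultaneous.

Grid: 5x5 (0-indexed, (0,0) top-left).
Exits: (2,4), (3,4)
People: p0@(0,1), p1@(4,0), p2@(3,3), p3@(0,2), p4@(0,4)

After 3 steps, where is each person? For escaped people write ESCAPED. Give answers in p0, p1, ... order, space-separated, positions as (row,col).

Step 1: p0:(0,1)->(1,1) | p1:(4,0)->(3,0) | p2:(3,3)->(3,4)->EXIT | p3:(0,2)->(1,2) | p4:(0,4)->(1,4)
Step 2: p0:(1,1)->(2,1) | p1:(3,0)->(3,1) | p2:escaped | p3:(1,2)->(2,2) | p4:(1,4)->(2,4)->EXIT
Step 3: p0:(2,1)->(2,2) | p1:(3,1)->(3,2) | p2:escaped | p3:(2,2)->(2,3) | p4:escaped

(2,2) (3,2) ESCAPED (2,3) ESCAPED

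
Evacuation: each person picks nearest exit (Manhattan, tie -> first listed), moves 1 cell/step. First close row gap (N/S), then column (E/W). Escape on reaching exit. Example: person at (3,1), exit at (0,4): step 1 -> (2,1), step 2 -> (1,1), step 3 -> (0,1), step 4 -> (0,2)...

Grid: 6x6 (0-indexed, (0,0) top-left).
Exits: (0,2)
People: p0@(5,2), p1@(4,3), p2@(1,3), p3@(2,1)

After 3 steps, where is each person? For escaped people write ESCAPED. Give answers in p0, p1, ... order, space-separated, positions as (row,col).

Step 1: p0:(5,2)->(4,2) | p1:(4,3)->(3,3) | p2:(1,3)->(0,3) | p3:(2,1)->(1,1)
Step 2: p0:(4,2)->(3,2) | p1:(3,3)->(2,3) | p2:(0,3)->(0,2)->EXIT | p3:(1,1)->(0,1)
Step 3: p0:(3,2)->(2,2) | p1:(2,3)->(1,3) | p2:escaped | p3:(0,1)->(0,2)->EXIT

(2,2) (1,3) ESCAPED ESCAPED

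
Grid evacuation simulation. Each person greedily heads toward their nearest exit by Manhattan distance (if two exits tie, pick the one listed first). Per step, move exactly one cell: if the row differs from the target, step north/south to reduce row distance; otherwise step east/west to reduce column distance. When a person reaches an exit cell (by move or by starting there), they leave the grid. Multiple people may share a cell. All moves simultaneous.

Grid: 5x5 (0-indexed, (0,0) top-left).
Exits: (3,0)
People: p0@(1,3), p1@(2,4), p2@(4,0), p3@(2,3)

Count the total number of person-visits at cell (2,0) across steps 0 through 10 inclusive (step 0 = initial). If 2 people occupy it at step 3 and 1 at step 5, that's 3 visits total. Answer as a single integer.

Step 0: p0@(1,3) p1@(2,4) p2@(4,0) p3@(2,3) -> at (2,0): 0 [-], cum=0
Step 1: p0@(2,3) p1@(3,4) p2@ESC p3@(3,3) -> at (2,0): 0 [-], cum=0
Step 2: p0@(3,3) p1@(3,3) p2@ESC p3@(3,2) -> at (2,0): 0 [-], cum=0
Step 3: p0@(3,2) p1@(3,2) p2@ESC p3@(3,1) -> at (2,0): 0 [-], cum=0
Step 4: p0@(3,1) p1@(3,1) p2@ESC p3@ESC -> at (2,0): 0 [-], cum=0
Step 5: p0@ESC p1@ESC p2@ESC p3@ESC -> at (2,0): 0 [-], cum=0
Total visits = 0

Answer: 0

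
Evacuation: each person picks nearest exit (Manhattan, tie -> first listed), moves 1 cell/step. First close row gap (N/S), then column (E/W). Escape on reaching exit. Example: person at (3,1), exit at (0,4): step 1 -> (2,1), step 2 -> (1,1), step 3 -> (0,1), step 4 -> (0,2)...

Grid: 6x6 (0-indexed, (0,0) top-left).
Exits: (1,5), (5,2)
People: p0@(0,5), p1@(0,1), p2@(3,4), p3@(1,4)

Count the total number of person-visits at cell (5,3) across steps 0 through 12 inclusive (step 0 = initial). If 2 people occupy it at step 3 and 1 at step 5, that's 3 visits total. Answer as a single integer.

Step 0: p0@(0,5) p1@(0,1) p2@(3,4) p3@(1,4) -> at (5,3): 0 [-], cum=0
Step 1: p0@ESC p1@(1,1) p2@(2,4) p3@ESC -> at (5,3): 0 [-], cum=0
Step 2: p0@ESC p1@(1,2) p2@(1,4) p3@ESC -> at (5,3): 0 [-], cum=0
Step 3: p0@ESC p1@(1,3) p2@ESC p3@ESC -> at (5,3): 0 [-], cum=0
Step 4: p0@ESC p1@(1,4) p2@ESC p3@ESC -> at (5,3): 0 [-], cum=0
Step 5: p0@ESC p1@ESC p2@ESC p3@ESC -> at (5,3): 0 [-], cum=0
Total visits = 0

Answer: 0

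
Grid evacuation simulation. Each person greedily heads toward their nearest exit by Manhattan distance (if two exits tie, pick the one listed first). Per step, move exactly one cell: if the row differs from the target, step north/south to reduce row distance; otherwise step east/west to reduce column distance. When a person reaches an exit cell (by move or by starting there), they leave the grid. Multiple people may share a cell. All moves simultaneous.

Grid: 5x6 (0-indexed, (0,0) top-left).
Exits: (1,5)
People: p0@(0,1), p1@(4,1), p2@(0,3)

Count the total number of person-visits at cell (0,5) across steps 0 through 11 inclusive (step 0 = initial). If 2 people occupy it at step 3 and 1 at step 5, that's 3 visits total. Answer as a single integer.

Step 0: p0@(0,1) p1@(4,1) p2@(0,3) -> at (0,5): 0 [-], cum=0
Step 1: p0@(1,1) p1@(3,1) p2@(1,3) -> at (0,5): 0 [-], cum=0
Step 2: p0@(1,2) p1@(2,1) p2@(1,4) -> at (0,5): 0 [-], cum=0
Step 3: p0@(1,3) p1@(1,1) p2@ESC -> at (0,5): 0 [-], cum=0
Step 4: p0@(1,4) p1@(1,2) p2@ESC -> at (0,5): 0 [-], cum=0
Step 5: p0@ESC p1@(1,3) p2@ESC -> at (0,5): 0 [-], cum=0
Step 6: p0@ESC p1@(1,4) p2@ESC -> at (0,5): 0 [-], cum=0
Step 7: p0@ESC p1@ESC p2@ESC -> at (0,5): 0 [-], cum=0
Total visits = 0

Answer: 0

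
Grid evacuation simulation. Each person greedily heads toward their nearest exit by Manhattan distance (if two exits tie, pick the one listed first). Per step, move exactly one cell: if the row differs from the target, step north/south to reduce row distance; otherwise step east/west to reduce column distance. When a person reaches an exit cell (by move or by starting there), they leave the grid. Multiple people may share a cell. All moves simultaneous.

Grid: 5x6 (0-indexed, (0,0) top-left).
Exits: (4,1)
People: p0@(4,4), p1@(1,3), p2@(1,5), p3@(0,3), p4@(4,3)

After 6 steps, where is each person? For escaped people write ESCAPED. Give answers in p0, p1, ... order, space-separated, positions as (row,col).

Step 1: p0:(4,4)->(4,3) | p1:(1,3)->(2,3) | p2:(1,5)->(2,5) | p3:(0,3)->(1,3) | p4:(4,3)->(4,2)
Step 2: p0:(4,3)->(4,2) | p1:(2,3)->(3,3) | p2:(2,5)->(3,5) | p3:(1,3)->(2,3) | p4:(4,2)->(4,1)->EXIT
Step 3: p0:(4,2)->(4,1)->EXIT | p1:(3,3)->(4,3) | p2:(3,5)->(4,5) | p3:(2,3)->(3,3) | p4:escaped
Step 4: p0:escaped | p1:(4,3)->(4,2) | p2:(4,5)->(4,4) | p3:(3,3)->(4,3) | p4:escaped
Step 5: p0:escaped | p1:(4,2)->(4,1)->EXIT | p2:(4,4)->(4,3) | p3:(4,3)->(4,2) | p4:escaped
Step 6: p0:escaped | p1:escaped | p2:(4,3)->(4,2) | p3:(4,2)->(4,1)->EXIT | p4:escaped

ESCAPED ESCAPED (4,2) ESCAPED ESCAPED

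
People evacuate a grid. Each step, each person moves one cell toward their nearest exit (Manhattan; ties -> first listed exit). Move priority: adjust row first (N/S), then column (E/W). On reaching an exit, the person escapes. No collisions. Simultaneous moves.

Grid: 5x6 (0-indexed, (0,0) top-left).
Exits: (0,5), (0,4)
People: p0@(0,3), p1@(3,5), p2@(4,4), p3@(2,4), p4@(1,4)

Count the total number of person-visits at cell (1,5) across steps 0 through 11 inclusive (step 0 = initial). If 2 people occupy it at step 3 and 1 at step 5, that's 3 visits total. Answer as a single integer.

Answer: 1

Derivation:
Step 0: p0@(0,3) p1@(3,5) p2@(4,4) p3@(2,4) p4@(1,4) -> at (1,5): 0 [-], cum=0
Step 1: p0@ESC p1@(2,5) p2@(3,4) p3@(1,4) p4@ESC -> at (1,5): 0 [-], cum=0
Step 2: p0@ESC p1@(1,5) p2@(2,4) p3@ESC p4@ESC -> at (1,5): 1 [p1], cum=1
Step 3: p0@ESC p1@ESC p2@(1,4) p3@ESC p4@ESC -> at (1,5): 0 [-], cum=1
Step 4: p0@ESC p1@ESC p2@ESC p3@ESC p4@ESC -> at (1,5): 0 [-], cum=1
Total visits = 1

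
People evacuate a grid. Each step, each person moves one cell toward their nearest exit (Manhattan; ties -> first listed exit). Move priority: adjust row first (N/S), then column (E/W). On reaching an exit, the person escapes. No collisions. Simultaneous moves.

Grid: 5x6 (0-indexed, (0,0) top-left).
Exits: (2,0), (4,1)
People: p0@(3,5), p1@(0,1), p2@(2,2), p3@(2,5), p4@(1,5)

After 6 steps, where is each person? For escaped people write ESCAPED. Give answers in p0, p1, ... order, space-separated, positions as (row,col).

Step 1: p0:(3,5)->(4,5) | p1:(0,1)->(1,1) | p2:(2,2)->(2,1) | p3:(2,5)->(2,4) | p4:(1,5)->(2,5)
Step 2: p0:(4,5)->(4,4) | p1:(1,1)->(2,1) | p2:(2,1)->(2,0)->EXIT | p3:(2,4)->(2,3) | p4:(2,5)->(2,4)
Step 3: p0:(4,4)->(4,3) | p1:(2,1)->(2,0)->EXIT | p2:escaped | p3:(2,3)->(2,2) | p4:(2,4)->(2,3)
Step 4: p0:(4,3)->(4,2) | p1:escaped | p2:escaped | p3:(2,2)->(2,1) | p4:(2,3)->(2,2)
Step 5: p0:(4,2)->(4,1)->EXIT | p1:escaped | p2:escaped | p3:(2,1)->(2,0)->EXIT | p4:(2,2)->(2,1)
Step 6: p0:escaped | p1:escaped | p2:escaped | p3:escaped | p4:(2,1)->(2,0)->EXIT

ESCAPED ESCAPED ESCAPED ESCAPED ESCAPED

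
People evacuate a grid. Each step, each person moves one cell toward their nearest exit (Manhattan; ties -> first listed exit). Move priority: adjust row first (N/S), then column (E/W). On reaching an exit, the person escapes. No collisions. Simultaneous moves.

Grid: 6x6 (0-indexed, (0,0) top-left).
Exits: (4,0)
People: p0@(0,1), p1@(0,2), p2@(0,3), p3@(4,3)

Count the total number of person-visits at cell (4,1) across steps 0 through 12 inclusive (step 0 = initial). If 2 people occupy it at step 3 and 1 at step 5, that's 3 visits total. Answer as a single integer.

Step 0: p0@(0,1) p1@(0,2) p2@(0,3) p3@(4,3) -> at (4,1): 0 [-], cum=0
Step 1: p0@(1,1) p1@(1,2) p2@(1,3) p3@(4,2) -> at (4,1): 0 [-], cum=0
Step 2: p0@(2,1) p1@(2,2) p2@(2,3) p3@(4,1) -> at (4,1): 1 [p3], cum=1
Step 3: p0@(3,1) p1@(3,2) p2@(3,3) p3@ESC -> at (4,1): 0 [-], cum=1
Step 4: p0@(4,1) p1@(4,2) p2@(4,3) p3@ESC -> at (4,1): 1 [p0], cum=2
Step 5: p0@ESC p1@(4,1) p2@(4,2) p3@ESC -> at (4,1): 1 [p1], cum=3
Step 6: p0@ESC p1@ESC p2@(4,1) p3@ESC -> at (4,1): 1 [p2], cum=4
Step 7: p0@ESC p1@ESC p2@ESC p3@ESC -> at (4,1): 0 [-], cum=4
Total visits = 4

Answer: 4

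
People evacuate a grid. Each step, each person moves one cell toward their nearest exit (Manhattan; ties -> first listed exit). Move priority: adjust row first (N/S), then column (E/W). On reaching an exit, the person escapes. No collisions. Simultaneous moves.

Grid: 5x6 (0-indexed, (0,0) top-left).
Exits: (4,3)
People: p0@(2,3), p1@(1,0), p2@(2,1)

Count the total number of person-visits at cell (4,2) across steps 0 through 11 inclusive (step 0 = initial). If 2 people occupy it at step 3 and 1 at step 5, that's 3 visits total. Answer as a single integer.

Step 0: p0@(2,3) p1@(1,0) p2@(2,1) -> at (4,2): 0 [-], cum=0
Step 1: p0@(3,3) p1@(2,0) p2@(3,1) -> at (4,2): 0 [-], cum=0
Step 2: p0@ESC p1@(3,0) p2@(4,1) -> at (4,2): 0 [-], cum=0
Step 3: p0@ESC p1@(4,0) p2@(4,2) -> at (4,2): 1 [p2], cum=1
Step 4: p0@ESC p1@(4,1) p2@ESC -> at (4,2): 0 [-], cum=1
Step 5: p0@ESC p1@(4,2) p2@ESC -> at (4,2): 1 [p1], cum=2
Step 6: p0@ESC p1@ESC p2@ESC -> at (4,2): 0 [-], cum=2
Total visits = 2

Answer: 2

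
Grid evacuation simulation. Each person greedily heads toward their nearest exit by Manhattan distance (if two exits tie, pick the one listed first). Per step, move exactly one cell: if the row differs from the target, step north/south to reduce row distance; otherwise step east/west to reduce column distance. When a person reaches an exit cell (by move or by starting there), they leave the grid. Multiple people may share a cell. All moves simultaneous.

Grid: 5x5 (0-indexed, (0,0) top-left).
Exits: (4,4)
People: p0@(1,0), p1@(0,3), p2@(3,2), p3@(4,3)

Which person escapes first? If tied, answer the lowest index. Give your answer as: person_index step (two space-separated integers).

Answer: 3 1

Derivation:
Step 1: p0:(1,0)->(2,0) | p1:(0,3)->(1,3) | p2:(3,2)->(4,2) | p3:(4,3)->(4,4)->EXIT
Step 2: p0:(2,0)->(3,0) | p1:(1,3)->(2,3) | p2:(4,2)->(4,3) | p3:escaped
Step 3: p0:(3,0)->(4,0) | p1:(2,3)->(3,3) | p2:(4,3)->(4,4)->EXIT | p3:escaped
Step 4: p0:(4,0)->(4,1) | p1:(3,3)->(4,3) | p2:escaped | p3:escaped
Step 5: p0:(4,1)->(4,2) | p1:(4,3)->(4,4)->EXIT | p2:escaped | p3:escaped
Step 6: p0:(4,2)->(4,3) | p1:escaped | p2:escaped | p3:escaped
Step 7: p0:(4,3)->(4,4)->EXIT | p1:escaped | p2:escaped | p3:escaped
Exit steps: [7, 5, 3, 1]
First to escape: p3 at step 1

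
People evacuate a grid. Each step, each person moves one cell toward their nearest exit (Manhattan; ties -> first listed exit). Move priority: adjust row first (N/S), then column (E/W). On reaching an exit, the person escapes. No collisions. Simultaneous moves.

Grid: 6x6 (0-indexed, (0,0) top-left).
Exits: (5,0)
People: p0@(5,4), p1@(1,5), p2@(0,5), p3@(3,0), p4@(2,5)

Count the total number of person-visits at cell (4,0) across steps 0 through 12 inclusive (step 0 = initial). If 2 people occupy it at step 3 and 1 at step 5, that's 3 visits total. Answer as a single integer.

Answer: 1

Derivation:
Step 0: p0@(5,4) p1@(1,5) p2@(0,5) p3@(3,0) p4@(2,5) -> at (4,0): 0 [-], cum=0
Step 1: p0@(5,3) p1@(2,5) p2@(1,5) p3@(4,0) p4@(3,5) -> at (4,0): 1 [p3], cum=1
Step 2: p0@(5,2) p1@(3,5) p2@(2,5) p3@ESC p4@(4,5) -> at (4,0): 0 [-], cum=1
Step 3: p0@(5,1) p1@(4,5) p2@(3,5) p3@ESC p4@(5,5) -> at (4,0): 0 [-], cum=1
Step 4: p0@ESC p1@(5,5) p2@(4,5) p3@ESC p4@(5,4) -> at (4,0): 0 [-], cum=1
Step 5: p0@ESC p1@(5,4) p2@(5,5) p3@ESC p4@(5,3) -> at (4,0): 0 [-], cum=1
Step 6: p0@ESC p1@(5,3) p2@(5,4) p3@ESC p4@(5,2) -> at (4,0): 0 [-], cum=1
Step 7: p0@ESC p1@(5,2) p2@(5,3) p3@ESC p4@(5,1) -> at (4,0): 0 [-], cum=1
Step 8: p0@ESC p1@(5,1) p2@(5,2) p3@ESC p4@ESC -> at (4,0): 0 [-], cum=1
Step 9: p0@ESC p1@ESC p2@(5,1) p3@ESC p4@ESC -> at (4,0): 0 [-], cum=1
Step 10: p0@ESC p1@ESC p2@ESC p3@ESC p4@ESC -> at (4,0): 0 [-], cum=1
Total visits = 1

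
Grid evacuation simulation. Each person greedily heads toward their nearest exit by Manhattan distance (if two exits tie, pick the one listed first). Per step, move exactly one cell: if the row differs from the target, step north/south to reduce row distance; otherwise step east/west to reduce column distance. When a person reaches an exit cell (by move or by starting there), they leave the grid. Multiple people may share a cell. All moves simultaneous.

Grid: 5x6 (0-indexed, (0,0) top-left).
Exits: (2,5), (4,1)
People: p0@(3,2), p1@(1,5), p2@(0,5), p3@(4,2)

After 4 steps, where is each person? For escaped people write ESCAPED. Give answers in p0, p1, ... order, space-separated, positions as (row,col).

Step 1: p0:(3,2)->(4,2) | p1:(1,5)->(2,5)->EXIT | p2:(0,5)->(1,5) | p3:(4,2)->(4,1)->EXIT
Step 2: p0:(4,2)->(4,1)->EXIT | p1:escaped | p2:(1,5)->(2,5)->EXIT | p3:escaped

ESCAPED ESCAPED ESCAPED ESCAPED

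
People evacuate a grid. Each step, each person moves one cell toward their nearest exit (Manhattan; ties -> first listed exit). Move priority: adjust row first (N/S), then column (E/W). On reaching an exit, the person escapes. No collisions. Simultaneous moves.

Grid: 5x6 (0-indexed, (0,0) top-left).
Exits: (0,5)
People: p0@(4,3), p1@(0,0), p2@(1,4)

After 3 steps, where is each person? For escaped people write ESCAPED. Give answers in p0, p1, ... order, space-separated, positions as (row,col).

Step 1: p0:(4,3)->(3,3) | p1:(0,0)->(0,1) | p2:(1,4)->(0,4)
Step 2: p0:(3,3)->(2,3) | p1:(0,1)->(0,2) | p2:(0,4)->(0,5)->EXIT
Step 3: p0:(2,3)->(1,3) | p1:(0,2)->(0,3) | p2:escaped

(1,3) (0,3) ESCAPED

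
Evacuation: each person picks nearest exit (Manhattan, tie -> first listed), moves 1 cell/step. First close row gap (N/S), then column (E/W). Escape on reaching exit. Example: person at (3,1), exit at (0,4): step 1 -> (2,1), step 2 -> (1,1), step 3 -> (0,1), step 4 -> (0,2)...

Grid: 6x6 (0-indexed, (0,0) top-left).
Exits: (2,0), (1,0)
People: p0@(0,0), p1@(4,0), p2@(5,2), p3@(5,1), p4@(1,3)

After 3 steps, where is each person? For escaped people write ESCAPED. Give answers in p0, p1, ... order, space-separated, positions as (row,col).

Step 1: p0:(0,0)->(1,0)->EXIT | p1:(4,0)->(3,0) | p2:(5,2)->(4,2) | p3:(5,1)->(4,1) | p4:(1,3)->(1,2)
Step 2: p0:escaped | p1:(3,0)->(2,0)->EXIT | p2:(4,2)->(3,2) | p3:(4,1)->(3,1) | p4:(1,2)->(1,1)
Step 3: p0:escaped | p1:escaped | p2:(3,2)->(2,2) | p3:(3,1)->(2,1) | p4:(1,1)->(1,0)->EXIT

ESCAPED ESCAPED (2,2) (2,1) ESCAPED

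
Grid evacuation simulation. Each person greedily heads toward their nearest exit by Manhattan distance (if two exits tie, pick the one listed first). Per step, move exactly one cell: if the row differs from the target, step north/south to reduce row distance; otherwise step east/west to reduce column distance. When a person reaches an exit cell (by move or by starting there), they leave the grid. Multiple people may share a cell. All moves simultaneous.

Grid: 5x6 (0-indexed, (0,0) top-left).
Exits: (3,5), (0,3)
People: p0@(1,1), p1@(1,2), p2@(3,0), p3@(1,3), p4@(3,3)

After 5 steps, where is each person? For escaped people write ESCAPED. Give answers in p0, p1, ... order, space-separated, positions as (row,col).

Step 1: p0:(1,1)->(0,1) | p1:(1,2)->(0,2) | p2:(3,0)->(3,1) | p3:(1,3)->(0,3)->EXIT | p4:(3,3)->(3,4)
Step 2: p0:(0,1)->(0,2) | p1:(0,2)->(0,3)->EXIT | p2:(3,1)->(3,2) | p3:escaped | p4:(3,4)->(3,5)->EXIT
Step 3: p0:(0,2)->(0,3)->EXIT | p1:escaped | p2:(3,2)->(3,3) | p3:escaped | p4:escaped
Step 4: p0:escaped | p1:escaped | p2:(3,3)->(3,4) | p3:escaped | p4:escaped
Step 5: p0:escaped | p1:escaped | p2:(3,4)->(3,5)->EXIT | p3:escaped | p4:escaped

ESCAPED ESCAPED ESCAPED ESCAPED ESCAPED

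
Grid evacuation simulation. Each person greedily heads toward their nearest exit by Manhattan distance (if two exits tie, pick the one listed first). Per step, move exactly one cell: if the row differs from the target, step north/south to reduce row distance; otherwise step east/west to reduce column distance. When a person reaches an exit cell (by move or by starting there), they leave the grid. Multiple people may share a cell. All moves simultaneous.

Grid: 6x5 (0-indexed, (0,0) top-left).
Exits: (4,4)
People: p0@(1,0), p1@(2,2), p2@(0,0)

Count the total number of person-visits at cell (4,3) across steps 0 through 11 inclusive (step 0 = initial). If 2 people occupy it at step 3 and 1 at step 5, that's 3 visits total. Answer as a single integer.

Step 0: p0@(1,0) p1@(2,2) p2@(0,0) -> at (4,3): 0 [-], cum=0
Step 1: p0@(2,0) p1@(3,2) p2@(1,0) -> at (4,3): 0 [-], cum=0
Step 2: p0@(3,0) p1@(4,2) p2@(2,0) -> at (4,3): 0 [-], cum=0
Step 3: p0@(4,0) p1@(4,3) p2@(3,0) -> at (4,3): 1 [p1], cum=1
Step 4: p0@(4,1) p1@ESC p2@(4,0) -> at (4,3): 0 [-], cum=1
Step 5: p0@(4,2) p1@ESC p2@(4,1) -> at (4,3): 0 [-], cum=1
Step 6: p0@(4,3) p1@ESC p2@(4,2) -> at (4,3): 1 [p0], cum=2
Step 7: p0@ESC p1@ESC p2@(4,3) -> at (4,3): 1 [p2], cum=3
Step 8: p0@ESC p1@ESC p2@ESC -> at (4,3): 0 [-], cum=3
Total visits = 3

Answer: 3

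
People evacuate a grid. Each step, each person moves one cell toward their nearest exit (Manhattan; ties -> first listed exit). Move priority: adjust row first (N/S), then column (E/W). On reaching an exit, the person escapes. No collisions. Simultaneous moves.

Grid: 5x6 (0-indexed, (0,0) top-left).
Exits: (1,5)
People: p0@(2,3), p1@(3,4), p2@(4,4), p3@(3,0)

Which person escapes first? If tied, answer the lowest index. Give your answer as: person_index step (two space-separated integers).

Step 1: p0:(2,3)->(1,3) | p1:(3,4)->(2,4) | p2:(4,4)->(3,4) | p3:(3,0)->(2,0)
Step 2: p0:(1,3)->(1,4) | p1:(2,4)->(1,4) | p2:(3,4)->(2,4) | p3:(2,0)->(1,0)
Step 3: p0:(1,4)->(1,5)->EXIT | p1:(1,4)->(1,5)->EXIT | p2:(2,4)->(1,4) | p3:(1,0)->(1,1)
Step 4: p0:escaped | p1:escaped | p2:(1,4)->(1,5)->EXIT | p3:(1,1)->(1,2)
Step 5: p0:escaped | p1:escaped | p2:escaped | p3:(1,2)->(1,3)
Step 6: p0:escaped | p1:escaped | p2:escaped | p3:(1,3)->(1,4)
Step 7: p0:escaped | p1:escaped | p2:escaped | p3:(1,4)->(1,5)->EXIT
Exit steps: [3, 3, 4, 7]
First to escape: p0 at step 3

Answer: 0 3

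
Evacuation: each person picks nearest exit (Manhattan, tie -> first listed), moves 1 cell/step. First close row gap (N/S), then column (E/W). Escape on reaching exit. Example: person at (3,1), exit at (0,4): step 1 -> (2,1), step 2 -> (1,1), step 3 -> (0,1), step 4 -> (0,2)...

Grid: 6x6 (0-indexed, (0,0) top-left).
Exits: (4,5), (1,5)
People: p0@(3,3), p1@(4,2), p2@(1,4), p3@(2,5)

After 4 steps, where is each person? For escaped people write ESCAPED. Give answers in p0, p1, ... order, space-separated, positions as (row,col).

Step 1: p0:(3,3)->(4,3) | p1:(4,2)->(4,3) | p2:(1,4)->(1,5)->EXIT | p3:(2,5)->(1,5)->EXIT
Step 2: p0:(4,3)->(4,4) | p1:(4,3)->(4,4) | p2:escaped | p3:escaped
Step 3: p0:(4,4)->(4,5)->EXIT | p1:(4,4)->(4,5)->EXIT | p2:escaped | p3:escaped

ESCAPED ESCAPED ESCAPED ESCAPED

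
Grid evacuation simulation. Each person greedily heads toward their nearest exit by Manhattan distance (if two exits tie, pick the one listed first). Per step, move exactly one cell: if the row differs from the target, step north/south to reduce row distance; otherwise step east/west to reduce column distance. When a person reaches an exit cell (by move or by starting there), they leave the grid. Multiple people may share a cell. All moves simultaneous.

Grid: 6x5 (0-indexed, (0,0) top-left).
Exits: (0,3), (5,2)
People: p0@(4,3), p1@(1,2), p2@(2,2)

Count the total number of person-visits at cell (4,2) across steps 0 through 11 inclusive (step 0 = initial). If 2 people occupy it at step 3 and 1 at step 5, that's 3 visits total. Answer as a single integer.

Answer: 0

Derivation:
Step 0: p0@(4,3) p1@(1,2) p2@(2,2) -> at (4,2): 0 [-], cum=0
Step 1: p0@(5,3) p1@(0,2) p2@(1,2) -> at (4,2): 0 [-], cum=0
Step 2: p0@ESC p1@ESC p2@(0,2) -> at (4,2): 0 [-], cum=0
Step 3: p0@ESC p1@ESC p2@ESC -> at (4,2): 0 [-], cum=0
Total visits = 0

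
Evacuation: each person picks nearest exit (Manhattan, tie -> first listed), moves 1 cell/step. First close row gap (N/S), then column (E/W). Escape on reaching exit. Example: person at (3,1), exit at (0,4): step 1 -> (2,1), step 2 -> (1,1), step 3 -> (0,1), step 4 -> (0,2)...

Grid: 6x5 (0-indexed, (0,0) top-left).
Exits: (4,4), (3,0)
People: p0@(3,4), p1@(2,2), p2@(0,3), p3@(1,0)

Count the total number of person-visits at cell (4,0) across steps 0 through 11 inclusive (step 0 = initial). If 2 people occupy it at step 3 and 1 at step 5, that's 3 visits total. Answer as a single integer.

Step 0: p0@(3,4) p1@(2,2) p2@(0,3) p3@(1,0) -> at (4,0): 0 [-], cum=0
Step 1: p0@ESC p1@(3,2) p2@(1,3) p3@(2,0) -> at (4,0): 0 [-], cum=0
Step 2: p0@ESC p1@(3,1) p2@(2,3) p3@ESC -> at (4,0): 0 [-], cum=0
Step 3: p0@ESC p1@ESC p2@(3,3) p3@ESC -> at (4,0): 0 [-], cum=0
Step 4: p0@ESC p1@ESC p2@(4,3) p3@ESC -> at (4,0): 0 [-], cum=0
Step 5: p0@ESC p1@ESC p2@ESC p3@ESC -> at (4,0): 0 [-], cum=0
Total visits = 0

Answer: 0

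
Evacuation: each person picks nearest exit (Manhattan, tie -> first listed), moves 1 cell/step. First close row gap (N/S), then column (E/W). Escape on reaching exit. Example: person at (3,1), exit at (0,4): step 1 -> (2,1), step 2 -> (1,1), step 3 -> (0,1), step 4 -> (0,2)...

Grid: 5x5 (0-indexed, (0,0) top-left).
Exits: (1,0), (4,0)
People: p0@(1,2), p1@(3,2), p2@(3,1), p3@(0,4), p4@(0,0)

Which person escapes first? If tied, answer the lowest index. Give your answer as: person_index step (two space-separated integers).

Answer: 4 1

Derivation:
Step 1: p0:(1,2)->(1,1) | p1:(3,2)->(4,2) | p2:(3,1)->(4,1) | p3:(0,4)->(1,4) | p4:(0,0)->(1,0)->EXIT
Step 2: p0:(1,1)->(1,0)->EXIT | p1:(4,2)->(4,1) | p2:(4,1)->(4,0)->EXIT | p3:(1,4)->(1,3) | p4:escaped
Step 3: p0:escaped | p1:(4,1)->(4,0)->EXIT | p2:escaped | p3:(1,3)->(1,2) | p4:escaped
Step 4: p0:escaped | p1:escaped | p2:escaped | p3:(1,2)->(1,1) | p4:escaped
Step 5: p0:escaped | p1:escaped | p2:escaped | p3:(1,1)->(1,0)->EXIT | p4:escaped
Exit steps: [2, 3, 2, 5, 1]
First to escape: p4 at step 1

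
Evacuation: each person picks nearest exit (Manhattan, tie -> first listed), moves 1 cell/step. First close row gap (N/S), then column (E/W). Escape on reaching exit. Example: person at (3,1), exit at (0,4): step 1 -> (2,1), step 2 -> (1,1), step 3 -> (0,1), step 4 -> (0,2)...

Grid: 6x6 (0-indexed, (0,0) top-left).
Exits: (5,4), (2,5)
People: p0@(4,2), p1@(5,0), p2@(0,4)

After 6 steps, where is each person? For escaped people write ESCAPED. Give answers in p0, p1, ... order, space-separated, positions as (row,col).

Step 1: p0:(4,2)->(5,2) | p1:(5,0)->(5,1) | p2:(0,4)->(1,4)
Step 2: p0:(5,2)->(5,3) | p1:(5,1)->(5,2) | p2:(1,4)->(2,4)
Step 3: p0:(5,3)->(5,4)->EXIT | p1:(5,2)->(5,3) | p2:(2,4)->(2,5)->EXIT
Step 4: p0:escaped | p1:(5,3)->(5,4)->EXIT | p2:escaped

ESCAPED ESCAPED ESCAPED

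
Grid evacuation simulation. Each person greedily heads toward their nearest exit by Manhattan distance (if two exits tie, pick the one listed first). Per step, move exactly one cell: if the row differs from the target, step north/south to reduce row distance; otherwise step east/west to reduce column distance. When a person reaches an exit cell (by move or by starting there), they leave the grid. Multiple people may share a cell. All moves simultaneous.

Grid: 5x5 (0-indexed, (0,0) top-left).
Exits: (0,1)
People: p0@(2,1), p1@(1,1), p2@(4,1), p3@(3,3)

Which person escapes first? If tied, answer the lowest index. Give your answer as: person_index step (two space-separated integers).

Step 1: p0:(2,1)->(1,1) | p1:(1,1)->(0,1)->EXIT | p2:(4,1)->(3,1) | p3:(3,3)->(2,3)
Step 2: p0:(1,1)->(0,1)->EXIT | p1:escaped | p2:(3,1)->(2,1) | p3:(2,3)->(1,3)
Step 3: p0:escaped | p1:escaped | p2:(2,1)->(1,1) | p3:(1,3)->(0,3)
Step 4: p0:escaped | p1:escaped | p2:(1,1)->(0,1)->EXIT | p3:(0,3)->(0,2)
Step 5: p0:escaped | p1:escaped | p2:escaped | p3:(0,2)->(0,1)->EXIT
Exit steps: [2, 1, 4, 5]
First to escape: p1 at step 1

Answer: 1 1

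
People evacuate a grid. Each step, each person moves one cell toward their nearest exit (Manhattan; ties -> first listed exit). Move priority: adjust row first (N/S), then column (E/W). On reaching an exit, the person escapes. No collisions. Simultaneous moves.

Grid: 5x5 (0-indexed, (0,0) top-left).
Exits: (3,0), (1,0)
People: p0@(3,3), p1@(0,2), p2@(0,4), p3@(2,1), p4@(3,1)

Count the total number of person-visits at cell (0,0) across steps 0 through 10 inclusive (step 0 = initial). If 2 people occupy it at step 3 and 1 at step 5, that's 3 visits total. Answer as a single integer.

Answer: 0

Derivation:
Step 0: p0@(3,3) p1@(0,2) p2@(0,4) p3@(2,1) p4@(3,1) -> at (0,0): 0 [-], cum=0
Step 1: p0@(3,2) p1@(1,2) p2@(1,4) p3@(3,1) p4@ESC -> at (0,0): 0 [-], cum=0
Step 2: p0@(3,1) p1@(1,1) p2@(1,3) p3@ESC p4@ESC -> at (0,0): 0 [-], cum=0
Step 3: p0@ESC p1@ESC p2@(1,2) p3@ESC p4@ESC -> at (0,0): 0 [-], cum=0
Step 4: p0@ESC p1@ESC p2@(1,1) p3@ESC p4@ESC -> at (0,0): 0 [-], cum=0
Step 5: p0@ESC p1@ESC p2@ESC p3@ESC p4@ESC -> at (0,0): 0 [-], cum=0
Total visits = 0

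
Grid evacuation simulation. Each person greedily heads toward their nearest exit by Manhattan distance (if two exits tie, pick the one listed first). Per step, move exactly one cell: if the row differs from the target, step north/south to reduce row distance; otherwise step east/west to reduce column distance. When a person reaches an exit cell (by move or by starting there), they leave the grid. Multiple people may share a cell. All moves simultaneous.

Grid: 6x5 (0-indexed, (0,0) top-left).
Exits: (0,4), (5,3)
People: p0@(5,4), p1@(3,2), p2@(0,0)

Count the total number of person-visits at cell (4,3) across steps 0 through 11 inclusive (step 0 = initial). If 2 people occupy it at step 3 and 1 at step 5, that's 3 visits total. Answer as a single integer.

Step 0: p0@(5,4) p1@(3,2) p2@(0,0) -> at (4,3): 0 [-], cum=0
Step 1: p0@ESC p1@(4,2) p2@(0,1) -> at (4,3): 0 [-], cum=0
Step 2: p0@ESC p1@(5,2) p2@(0,2) -> at (4,3): 0 [-], cum=0
Step 3: p0@ESC p1@ESC p2@(0,3) -> at (4,3): 0 [-], cum=0
Step 4: p0@ESC p1@ESC p2@ESC -> at (4,3): 0 [-], cum=0
Total visits = 0

Answer: 0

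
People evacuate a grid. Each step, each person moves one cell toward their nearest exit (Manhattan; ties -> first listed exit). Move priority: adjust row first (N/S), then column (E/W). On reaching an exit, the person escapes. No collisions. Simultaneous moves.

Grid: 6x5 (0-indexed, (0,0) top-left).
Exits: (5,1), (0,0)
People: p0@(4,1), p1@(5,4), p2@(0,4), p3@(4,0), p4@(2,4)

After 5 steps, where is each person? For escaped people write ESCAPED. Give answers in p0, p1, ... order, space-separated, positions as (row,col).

Step 1: p0:(4,1)->(5,1)->EXIT | p1:(5,4)->(5,3) | p2:(0,4)->(0,3) | p3:(4,0)->(5,0) | p4:(2,4)->(3,4)
Step 2: p0:escaped | p1:(5,3)->(5,2) | p2:(0,3)->(0,2) | p3:(5,0)->(5,1)->EXIT | p4:(3,4)->(4,4)
Step 3: p0:escaped | p1:(5,2)->(5,1)->EXIT | p2:(0,2)->(0,1) | p3:escaped | p4:(4,4)->(5,4)
Step 4: p0:escaped | p1:escaped | p2:(0,1)->(0,0)->EXIT | p3:escaped | p4:(5,4)->(5,3)
Step 5: p0:escaped | p1:escaped | p2:escaped | p3:escaped | p4:(5,3)->(5,2)

ESCAPED ESCAPED ESCAPED ESCAPED (5,2)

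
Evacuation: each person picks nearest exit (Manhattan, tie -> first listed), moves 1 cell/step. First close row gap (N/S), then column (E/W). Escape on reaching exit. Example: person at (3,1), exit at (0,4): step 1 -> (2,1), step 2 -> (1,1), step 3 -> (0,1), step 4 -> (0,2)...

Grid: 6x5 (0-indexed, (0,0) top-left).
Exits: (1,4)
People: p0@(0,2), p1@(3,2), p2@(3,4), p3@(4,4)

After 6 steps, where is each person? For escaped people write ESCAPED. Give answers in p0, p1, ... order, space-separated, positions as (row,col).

Step 1: p0:(0,2)->(1,2) | p1:(3,2)->(2,2) | p2:(3,4)->(2,4) | p3:(4,4)->(3,4)
Step 2: p0:(1,2)->(1,3) | p1:(2,2)->(1,2) | p2:(2,4)->(1,4)->EXIT | p3:(3,4)->(2,4)
Step 3: p0:(1,3)->(1,4)->EXIT | p1:(1,2)->(1,3) | p2:escaped | p3:(2,4)->(1,4)->EXIT
Step 4: p0:escaped | p1:(1,3)->(1,4)->EXIT | p2:escaped | p3:escaped

ESCAPED ESCAPED ESCAPED ESCAPED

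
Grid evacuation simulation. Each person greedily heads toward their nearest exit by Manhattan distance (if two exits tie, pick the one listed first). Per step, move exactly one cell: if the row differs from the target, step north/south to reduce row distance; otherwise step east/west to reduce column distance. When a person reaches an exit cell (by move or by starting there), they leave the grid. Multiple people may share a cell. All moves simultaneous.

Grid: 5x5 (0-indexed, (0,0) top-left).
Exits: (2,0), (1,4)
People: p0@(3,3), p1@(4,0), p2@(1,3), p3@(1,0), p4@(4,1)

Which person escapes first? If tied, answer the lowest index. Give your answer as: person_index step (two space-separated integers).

Answer: 2 1

Derivation:
Step 1: p0:(3,3)->(2,3) | p1:(4,0)->(3,0) | p2:(1,3)->(1,4)->EXIT | p3:(1,0)->(2,0)->EXIT | p4:(4,1)->(3,1)
Step 2: p0:(2,3)->(1,3) | p1:(3,0)->(2,0)->EXIT | p2:escaped | p3:escaped | p4:(3,1)->(2,1)
Step 3: p0:(1,3)->(1,4)->EXIT | p1:escaped | p2:escaped | p3:escaped | p4:(2,1)->(2,0)->EXIT
Exit steps: [3, 2, 1, 1, 3]
First to escape: p2 at step 1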